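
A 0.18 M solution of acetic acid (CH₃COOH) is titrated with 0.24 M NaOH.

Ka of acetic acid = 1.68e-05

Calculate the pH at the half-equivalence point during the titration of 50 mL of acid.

At half-equivalence [HA] = [A⁻], so Henderson-Hasselbalch gives pH = pKa = -log(1.68e-05) = 4.77.

pH = pKa = 4.77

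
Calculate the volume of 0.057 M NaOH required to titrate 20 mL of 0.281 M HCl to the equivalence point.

At equivalence: moles acid = moles base. moles HCl = 0.281 × 20/1000 = 0.00562 mol. V_base = moles / 0.057 × 1000 = 98.6 mL.

V_{base} = 98.6 mL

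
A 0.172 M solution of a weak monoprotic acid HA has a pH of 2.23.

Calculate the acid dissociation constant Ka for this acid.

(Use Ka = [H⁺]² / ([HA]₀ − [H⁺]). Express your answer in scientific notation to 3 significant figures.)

[H⁺] = 10^(−pH) = 10^(−2.23) = 5.888e-03 M. For HA ⇌ H⁺ + A⁻, Ka = [H⁺][A⁻]/[HA] = [H⁺]² / ([HA]₀ − [H⁺]) = (5.888e-03)² / (0.172 − 5.888e-03) = 2.09e-04.

K_a = 2.09e-04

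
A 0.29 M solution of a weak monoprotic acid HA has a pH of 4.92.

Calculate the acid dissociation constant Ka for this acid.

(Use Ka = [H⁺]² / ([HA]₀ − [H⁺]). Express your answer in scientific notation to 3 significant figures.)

[H⁺] = 10^(−pH) = 10^(−4.92) = 1.202e-05 M. For HA ⇌ H⁺ + A⁻, Ka = [H⁺][A⁻]/[HA] = [H⁺]² / ([HA]₀ − [H⁺]) = (1.202e-05)² / (0.29 − 1.202e-05) = 4.98e-10.

K_a = 4.98e-10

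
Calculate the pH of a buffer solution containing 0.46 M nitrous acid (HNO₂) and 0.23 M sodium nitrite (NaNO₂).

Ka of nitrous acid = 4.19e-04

pKa = -log(4.19e-04) = 3.38. pH = pKa + log([A⁻]/[HA]) = 3.38 + log(0.23/0.46)

pH = 3.08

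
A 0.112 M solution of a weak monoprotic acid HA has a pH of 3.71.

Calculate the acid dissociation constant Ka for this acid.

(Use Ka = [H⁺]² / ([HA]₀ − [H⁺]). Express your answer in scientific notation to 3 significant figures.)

[H⁺] = 10^(−pH) = 10^(−3.71) = 1.950e-04 M. For HA ⇌ H⁺ + A⁻, Ka = [H⁺][A⁻]/[HA] = [H⁺]² / ([HA]₀ − [H⁺]) = (1.950e-04)² / (0.112 − 1.950e-04) = 3.40e-07.

K_a = 3.40e-07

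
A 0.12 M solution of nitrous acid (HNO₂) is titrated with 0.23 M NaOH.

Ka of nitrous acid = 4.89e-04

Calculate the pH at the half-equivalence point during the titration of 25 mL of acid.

At half-equivalence [HA] = [A⁻], so Henderson-Hasselbalch gives pH = pKa = -log(4.89e-04) = 3.31.

pH = pKa = 3.31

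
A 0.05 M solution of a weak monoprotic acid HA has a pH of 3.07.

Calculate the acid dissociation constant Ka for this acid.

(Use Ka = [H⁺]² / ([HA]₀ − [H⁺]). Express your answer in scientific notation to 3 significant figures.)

[H⁺] = 10^(−pH) = 10^(−3.07) = 8.511e-04 M. For HA ⇌ H⁺ + A⁻, Ka = [H⁺][A⁻]/[HA] = [H⁺]² / ([HA]₀ − [H⁺]) = (8.511e-04)² / (0.05 − 8.511e-04) = 1.47e-05.

K_a = 1.47e-05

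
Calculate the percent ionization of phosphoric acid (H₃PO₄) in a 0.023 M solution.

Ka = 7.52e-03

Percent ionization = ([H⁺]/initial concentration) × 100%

Using Ka equilibrium: x² + Ka×x - Ka×C = 0. Solving: [H⁺] = 9.9184e-03. Percent = (9.9184e-03/0.023) × 100

Percent ionization = 43.1%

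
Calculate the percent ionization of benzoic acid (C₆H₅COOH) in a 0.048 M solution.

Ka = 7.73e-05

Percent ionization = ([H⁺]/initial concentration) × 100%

Using Ka equilibrium: x² + Ka×x - Ka×C = 0. Solving: [H⁺] = 1.8880e-03. Percent = (1.8880e-03/0.048) × 100

Percent ionization = 3.93%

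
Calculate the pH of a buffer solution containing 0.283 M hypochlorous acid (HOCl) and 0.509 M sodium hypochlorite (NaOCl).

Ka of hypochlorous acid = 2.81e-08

pKa = -log(2.81e-08) = 7.55. pH = pKa + log([A⁻]/[HA]) = 7.55 + log(0.509/0.283)

pH = 7.81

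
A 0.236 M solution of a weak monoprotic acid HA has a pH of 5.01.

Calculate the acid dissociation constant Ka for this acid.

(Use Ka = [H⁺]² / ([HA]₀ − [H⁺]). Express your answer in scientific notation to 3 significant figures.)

[H⁺] = 10^(−pH) = 10^(−5.01) = 9.772e-06 M. For HA ⇌ H⁺ + A⁻, Ka = [H⁺][A⁻]/[HA] = [H⁺]² / ([HA]₀ − [H⁺]) = (9.772e-06)² / (0.236 − 9.772e-06) = 4.05e-10.

K_a = 4.05e-10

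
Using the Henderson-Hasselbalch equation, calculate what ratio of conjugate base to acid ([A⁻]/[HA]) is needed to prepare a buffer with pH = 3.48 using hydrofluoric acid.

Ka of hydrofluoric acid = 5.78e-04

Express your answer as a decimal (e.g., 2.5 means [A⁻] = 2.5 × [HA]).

pKa = -log(5.78e-04) = 3.2381. pH = pKa + log([A⁻]/[HA]), so log([A⁻]/[HA]) = pH − pKa = 3.48 − 3.2381 = 0.2419. [A⁻]/[HA] = 10^(0.2419) = 1.75

[A⁻]/[HA] = 1.75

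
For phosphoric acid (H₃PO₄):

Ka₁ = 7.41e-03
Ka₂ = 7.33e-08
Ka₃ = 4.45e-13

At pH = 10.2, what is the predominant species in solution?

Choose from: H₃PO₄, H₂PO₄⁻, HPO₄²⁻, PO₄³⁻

pKa₁ = 2.13, pKa₂ = 7.13, pKa₃ = 12.35. For a polyprotic acid the predominant species crosses at each pKa: below pKa_n the protonated form dominates, above it the deprotonated form does. At pH = 10.2, the predominant species is HPO₄²⁻.

HPO₄²⁻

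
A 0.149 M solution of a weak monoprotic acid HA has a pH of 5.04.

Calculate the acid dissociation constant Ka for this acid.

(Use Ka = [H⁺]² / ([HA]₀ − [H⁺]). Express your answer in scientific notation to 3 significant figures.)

[H⁺] = 10^(−pH) = 10^(−5.04) = 9.120e-06 M. For HA ⇌ H⁺ + A⁻, Ka = [H⁺][A⁻]/[HA] = [H⁺]² / ([HA]₀ − [H⁺]) = (9.120e-06)² / (0.149 − 9.120e-06) = 5.58e-10.

K_a = 5.58e-10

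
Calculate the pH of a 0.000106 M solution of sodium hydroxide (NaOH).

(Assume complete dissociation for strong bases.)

[OH⁻] = 0.000106 M for strong base. pOH = -log[OH⁻] = 3.97, pH = 14 - pOH

pH = 10.03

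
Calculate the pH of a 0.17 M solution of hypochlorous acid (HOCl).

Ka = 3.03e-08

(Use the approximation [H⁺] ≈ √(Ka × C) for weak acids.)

[H⁺] = √(Ka × C) = √(3.03e-08 × 0.17) = 7.1770e-05. pH = -log(7.1770e-05)

pH = 4.14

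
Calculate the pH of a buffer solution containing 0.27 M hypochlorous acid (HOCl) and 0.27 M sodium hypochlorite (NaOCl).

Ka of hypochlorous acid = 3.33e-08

pKa = -log(3.33e-08) = 7.48. pH = pKa + log([A⁻]/[HA]) = 7.48 + log(0.27/0.27)

pH = 7.48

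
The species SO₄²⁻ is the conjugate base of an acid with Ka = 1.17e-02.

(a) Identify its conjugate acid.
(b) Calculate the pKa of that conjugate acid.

(a) The conjugate acid is formed by adding one H⁺ to SO₄²⁻, giving HSO₄⁻. (b) pKa = -log(Ka) = -log(1.17e-02) = 1.93.

Conjugate acid: HSO₄⁻; pK_a = 1.93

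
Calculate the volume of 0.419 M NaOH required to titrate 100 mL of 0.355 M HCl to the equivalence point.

At equivalence: moles acid = moles base. moles HCl = 0.355 × 100/1000 = 0.0355 mol. V_base = moles / 0.419 × 1000 = 84.7 mL.

V_{base} = 84.7 mL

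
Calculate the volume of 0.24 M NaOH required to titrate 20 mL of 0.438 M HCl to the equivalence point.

At equivalence: moles acid = moles base. moles HCl = 0.438 × 20/1000 = 0.00876 mol. V_base = moles / 0.24 × 1000 = 36.5 mL.

V_{base} = 36.5 mL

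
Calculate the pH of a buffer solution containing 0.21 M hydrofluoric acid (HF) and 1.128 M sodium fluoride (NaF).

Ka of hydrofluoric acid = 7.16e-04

pKa = -log(7.16e-04) = 3.15. pH = pKa + log([A⁻]/[HA]) = 3.15 + log(1.128/0.21)

pH = 3.88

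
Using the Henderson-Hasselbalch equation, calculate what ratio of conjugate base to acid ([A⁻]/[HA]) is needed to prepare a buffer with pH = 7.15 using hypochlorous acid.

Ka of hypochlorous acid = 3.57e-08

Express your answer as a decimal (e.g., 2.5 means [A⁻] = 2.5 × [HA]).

pKa = -log(3.57e-08) = 7.4473. pH = pKa + log([A⁻]/[HA]), so log([A⁻]/[HA]) = pH − pKa = 7.15 − 7.4473 = -0.2973. [A⁻]/[HA] = 10^(-0.2973) = 0.504

[A⁻]/[HA] = 0.504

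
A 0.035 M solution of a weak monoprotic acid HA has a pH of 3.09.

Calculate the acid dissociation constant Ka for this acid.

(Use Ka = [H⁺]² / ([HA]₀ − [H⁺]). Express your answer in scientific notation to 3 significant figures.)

[H⁺] = 10^(−pH) = 10^(−3.09) = 8.128e-04 M. For HA ⇌ H⁺ + A⁻, Ka = [H⁺][A⁻]/[HA] = [H⁺]² / ([HA]₀ − [H⁺]) = (8.128e-04)² / (0.035 − 8.128e-04) = 1.93e-05.

K_a = 1.93e-05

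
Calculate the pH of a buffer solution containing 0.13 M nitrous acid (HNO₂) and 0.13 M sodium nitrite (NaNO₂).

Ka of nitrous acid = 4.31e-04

pKa = -log(4.31e-04) = 3.37. pH = pKa + log([A⁻]/[HA]) = 3.37 + log(0.13/0.13)

pH = 3.37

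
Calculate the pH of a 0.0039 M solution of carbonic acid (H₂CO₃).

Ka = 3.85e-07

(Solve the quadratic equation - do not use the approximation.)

x² + Ka×x - Ka×C = 0. Using quadratic formula: [H⁺] = 3.8557e-05

pH = 4.41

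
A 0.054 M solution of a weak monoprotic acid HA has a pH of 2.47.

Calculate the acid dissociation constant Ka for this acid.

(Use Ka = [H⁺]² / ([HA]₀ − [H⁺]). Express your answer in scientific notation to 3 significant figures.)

[H⁺] = 10^(−pH) = 10^(−2.47) = 3.388e-03 M. For HA ⇌ H⁺ + A⁻, Ka = [H⁺][A⁻]/[HA] = [H⁺]² / ([HA]₀ − [H⁺]) = (3.388e-03)² / (0.054 − 3.388e-03) = 2.27e-04.

K_a = 2.27e-04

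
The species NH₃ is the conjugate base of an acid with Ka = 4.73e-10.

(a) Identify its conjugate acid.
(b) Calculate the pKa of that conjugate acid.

(a) The conjugate acid is formed by adding one H⁺ to NH₃, giving NH₄⁺. (b) pKa = -log(Ka) = -log(4.73e-10) = 9.33.

Conjugate acid: NH₄⁺; pK_a = 9.33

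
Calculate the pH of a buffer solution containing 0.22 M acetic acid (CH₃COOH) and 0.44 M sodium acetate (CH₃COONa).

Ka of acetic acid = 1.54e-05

pKa = -log(1.54e-05) = 4.81. pH = pKa + log([A⁻]/[HA]) = 4.81 + log(0.44/0.22)

pH = 5.11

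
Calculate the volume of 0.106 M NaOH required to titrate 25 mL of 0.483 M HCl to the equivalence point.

At equivalence: moles acid = moles base. moles HCl = 0.483 × 25/1000 = 0.01207 mol. V_base = moles / 0.106 × 1000 = 113.9 mL.

V_{base} = 113.9 mL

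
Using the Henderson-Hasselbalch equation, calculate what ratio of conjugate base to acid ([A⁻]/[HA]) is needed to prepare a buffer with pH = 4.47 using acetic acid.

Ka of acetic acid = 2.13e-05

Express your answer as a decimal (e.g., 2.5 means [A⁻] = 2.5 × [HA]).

pKa = -log(2.13e-05) = 4.6716. pH = pKa + log([A⁻]/[HA]), so log([A⁻]/[HA]) = pH − pKa = 4.47 − 4.6716 = -0.2016. [A⁻]/[HA] = 10^(-0.2016) = 0.629

[A⁻]/[HA] = 0.629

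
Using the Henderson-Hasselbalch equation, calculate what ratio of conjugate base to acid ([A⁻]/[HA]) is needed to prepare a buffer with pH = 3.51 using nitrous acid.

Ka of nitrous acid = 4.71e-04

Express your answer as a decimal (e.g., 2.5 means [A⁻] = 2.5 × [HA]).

pKa = -log(4.71e-04) = 3.3270. pH = pKa + log([A⁻]/[HA]), so log([A⁻]/[HA]) = pH − pKa = 3.51 − 3.3270 = 0.1830. [A⁻]/[HA] = 10^(0.1830) = 1.52

[A⁻]/[HA] = 1.52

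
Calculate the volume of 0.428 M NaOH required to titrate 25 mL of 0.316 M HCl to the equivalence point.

At equivalence: moles acid = moles base. moles HCl = 0.316 × 25/1000 = 0.0079 mol. V_base = moles / 0.428 × 1000 = 18.5 mL.

V_{base} = 18.5 mL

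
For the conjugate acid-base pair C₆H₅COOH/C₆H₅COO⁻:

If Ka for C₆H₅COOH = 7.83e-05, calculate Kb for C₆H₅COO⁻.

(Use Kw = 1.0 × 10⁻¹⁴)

For a conjugate pair Ka × Kb = Kw, so Kb = Kw/Ka = 1.0 × 10⁻¹⁴ / 7.83e-05 = 1.28e-10.

K_b = 1.28e-10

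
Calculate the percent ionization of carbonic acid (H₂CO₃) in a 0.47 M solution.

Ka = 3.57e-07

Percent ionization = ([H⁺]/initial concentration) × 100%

Using Ka equilibrium: x² + Ka×x - Ka×C = 0. Solving: [H⁺] = 4.0944e-04. Percent = (4.0944e-04/0.47) × 100

Percent ionization = 0.0871%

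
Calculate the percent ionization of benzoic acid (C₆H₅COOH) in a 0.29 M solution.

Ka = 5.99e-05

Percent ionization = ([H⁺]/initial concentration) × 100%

Using Ka equilibrium: x² + Ka×x - Ka×C = 0. Solving: [H⁺] = 4.1380e-03. Percent = (4.1380e-03/0.29) × 100

Percent ionization = 1.43%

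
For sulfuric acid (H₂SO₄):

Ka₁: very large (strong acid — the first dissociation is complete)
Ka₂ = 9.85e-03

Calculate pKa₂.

pKa₂ = -log(Ka₂) = -log(9.85e-03) = 2.01.

pK_{a2} = 2.01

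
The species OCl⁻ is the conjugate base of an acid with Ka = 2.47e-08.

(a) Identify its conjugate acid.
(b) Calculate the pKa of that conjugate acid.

(a) The conjugate acid is formed by adding one H⁺ to OCl⁻, giving HOCl. (b) pKa = -log(Ka) = -log(2.47e-08) = 7.61.

Conjugate acid: HOCl; pK_a = 7.61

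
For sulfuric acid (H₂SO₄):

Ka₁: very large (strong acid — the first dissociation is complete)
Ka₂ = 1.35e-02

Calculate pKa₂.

pKa₂ = -log(Ka₂) = -log(1.35e-02) = 1.87.

pK_{a2} = 1.87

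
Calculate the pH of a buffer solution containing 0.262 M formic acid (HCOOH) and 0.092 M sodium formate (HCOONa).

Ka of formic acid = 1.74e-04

pKa = -log(1.74e-04) = 3.76. pH = pKa + log([A⁻]/[HA]) = 3.76 + log(0.092/0.262)

pH = 3.30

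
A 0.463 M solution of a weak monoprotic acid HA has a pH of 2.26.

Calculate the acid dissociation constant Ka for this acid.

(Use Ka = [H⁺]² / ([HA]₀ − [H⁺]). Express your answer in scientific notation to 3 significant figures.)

[H⁺] = 10^(−pH) = 10^(−2.26) = 5.495e-03 M. For HA ⇌ H⁺ + A⁻, Ka = [H⁺][A⁻]/[HA] = [H⁺]² / ([HA]₀ − [H⁺]) = (5.495e-03)² / (0.463 − 5.495e-03) = 6.60e-05.

K_a = 6.60e-05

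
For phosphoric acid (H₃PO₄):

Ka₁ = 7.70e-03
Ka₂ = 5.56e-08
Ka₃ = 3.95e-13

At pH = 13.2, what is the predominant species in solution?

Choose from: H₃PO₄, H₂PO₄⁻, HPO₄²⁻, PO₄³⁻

pKa₁ = 2.11, pKa₂ = 7.25, pKa₃ = 12.40. For a polyprotic acid the predominant species crosses at each pKa: below pKa_n the protonated form dominates, above it the deprotonated form does. At pH = 13.2, the predominant species is PO₄³⁻.

PO₄³⁻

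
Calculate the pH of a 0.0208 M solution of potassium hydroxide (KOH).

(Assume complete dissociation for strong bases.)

[OH⁻] = 0.0208 M for strong base. pOH = -log[OH⁻] = 1.68, pH = 14 - pOH

pH = 12.32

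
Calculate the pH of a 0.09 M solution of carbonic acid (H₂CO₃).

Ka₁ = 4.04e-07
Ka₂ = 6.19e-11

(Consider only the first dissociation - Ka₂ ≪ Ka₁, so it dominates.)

First dissociation dominates. From Ka₁ = [H⁺][HA⁻]/[H₂A], x² + Ka₁·x − Ka₁·C = 0 with C = 0.09 M and Ka₁ = 4.04e-07. Solving: [H⁺] = (−Ka₁ + √(Ka₁² + 4·Ka₁·C)) / 2 = 1.9048e-04 M. pH = -log(1.9048e-04) = 3.72.

pH = 3.72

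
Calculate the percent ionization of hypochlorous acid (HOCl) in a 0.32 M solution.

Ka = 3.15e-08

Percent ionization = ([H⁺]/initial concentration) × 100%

Using Ka equilibrium: x² + Ka×x - Ka×C = 0. Solving: [H⁺] = 1.0038e-04. Percent = (1.0038e-04/0.32) × 100

Percent ionization = 0.0314%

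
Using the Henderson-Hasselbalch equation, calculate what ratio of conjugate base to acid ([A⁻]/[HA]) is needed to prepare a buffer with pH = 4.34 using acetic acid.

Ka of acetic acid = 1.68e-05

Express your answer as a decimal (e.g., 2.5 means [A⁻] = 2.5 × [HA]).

pKa = -log(1.68e-05) = 4.7747. pH = pKa + log([A⁻]/[HA]), so log([A⁻]/[HA]) = pH − pKa = 4.34 − 4.7747 = -0.4347. [A⁻]/[HA] = 10^(-0.4347) = 0.368

[A⁻]/[HA] = 0.368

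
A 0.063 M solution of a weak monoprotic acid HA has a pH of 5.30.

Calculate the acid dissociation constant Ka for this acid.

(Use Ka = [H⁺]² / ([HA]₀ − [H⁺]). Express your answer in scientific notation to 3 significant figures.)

[H⁺] = 10^(−pH) = 10^(−5.30) = 5.012e-06 M. For HA ⇌ H⁺ + A⁻, Ka = [H⁺][A⁻]/[HA] = [H⁺]² / ([HA]₀ − [H⁺]) = (5.012e-06)² / (0.063 − 5.012e-06) = 3.99e-10.

K_a = 3.99e-10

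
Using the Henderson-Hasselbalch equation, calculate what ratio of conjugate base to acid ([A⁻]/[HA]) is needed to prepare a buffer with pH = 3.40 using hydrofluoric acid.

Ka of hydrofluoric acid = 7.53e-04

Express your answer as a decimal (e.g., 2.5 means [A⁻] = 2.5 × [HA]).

pKa = -log(7.53e-04) = 3.1232. pH = pKa + log([A⁻]/[HA]), so log([A⁻]/[HA]) = pH − pKa = 3.40 − 3.1232 = 0.2768. [A⁻]/[HA] = 10^(0.2768) = 1.89

[A⁻]/[HA] = 1.89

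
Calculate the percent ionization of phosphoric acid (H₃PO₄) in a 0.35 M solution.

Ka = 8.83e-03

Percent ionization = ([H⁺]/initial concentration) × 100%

Using Ka equilibrium: x² + Ka×x - Ka×C = 0. Solving: [H⁺] = 5.1352e-02. Percent = (5.1352e-02/0.35) × 100

Percent ionization = 14.7%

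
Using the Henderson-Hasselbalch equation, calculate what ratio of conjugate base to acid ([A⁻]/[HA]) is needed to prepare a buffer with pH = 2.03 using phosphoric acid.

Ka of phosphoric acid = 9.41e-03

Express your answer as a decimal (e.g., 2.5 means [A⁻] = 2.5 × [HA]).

pKa = -log(9.41e-03) = 2.0264. pH = pKa + log([A⁻]/[HA]), so log([A⁻]/[HA]) = pH − pKa = 2.03 − 2.0264 = 0.0036. [A⁻]/[HA] = 10^(0.0036) = 1.01

[A⁻]/[HA] = 1.01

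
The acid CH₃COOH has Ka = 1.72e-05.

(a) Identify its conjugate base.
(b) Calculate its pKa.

(a) The conjugate base is formed by removing one H⁺ from CH₃COOH, giving CH₃COO⁻. (b) pKa = -log(Ka) = -log(1.72e-05) = 4.76.

Conjugate base: CH₃COO⁻; pK_a = 4.76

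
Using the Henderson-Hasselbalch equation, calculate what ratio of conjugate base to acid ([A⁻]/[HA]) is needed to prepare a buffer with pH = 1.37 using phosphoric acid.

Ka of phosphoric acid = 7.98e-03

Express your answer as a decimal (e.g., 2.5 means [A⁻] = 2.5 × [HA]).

pKa = -log(7.98e-03) = 2.0980. pH = pKa + log([A⁻]/[HA]), so log([A⁻]/[HA]) = pH − pKa = 1.37 − 2.0980 = -0.7280. [A⁻]/[HA] = 10^(-0.7280) = 0.187

[A⁻]/[HA] = 0.187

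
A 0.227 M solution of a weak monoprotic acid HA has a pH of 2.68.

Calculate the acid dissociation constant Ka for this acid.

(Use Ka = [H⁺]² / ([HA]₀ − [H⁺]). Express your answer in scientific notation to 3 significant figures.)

[H⁺] = 10^(−pH) = 10^(−2.68) = 2.089e-03 M. For HA ⇌ H⁺ + A⁻, Ka = [H⁺][A⁻]/[HA] = [H⁺]² / ([HA]₀ − [H⁺]) = (2.089e-03)² / (0.227 − 2.089e-03) = 1.94e-05.

K_a = 1.94e-05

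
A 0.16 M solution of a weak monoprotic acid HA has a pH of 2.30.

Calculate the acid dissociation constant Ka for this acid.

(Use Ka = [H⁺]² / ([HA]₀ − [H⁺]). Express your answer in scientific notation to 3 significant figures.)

[H⁺] = 10^(−pH) = 10^(−2.30) = 5.012e-03 M. For HA ⇌ H⁺ + A⁻, Ka = [H⁺][A⁻]/[HA] = [H⁺]² / ([HA]₀ − [H⁺]) = (5.012e-03)² / (0.16 − 5.012e-03) = 1.62e-04.

K_a = 1.62e-04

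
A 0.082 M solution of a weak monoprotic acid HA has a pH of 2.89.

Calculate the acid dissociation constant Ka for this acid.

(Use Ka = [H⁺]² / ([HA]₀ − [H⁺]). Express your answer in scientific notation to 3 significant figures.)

[H⁺] = 10^(−pH) = 10^(−2.89) = 1.288e-03 M. For HA ⇌ H⁺ + A⁻, Ka = [H⁺][A⁻]/[HA] = [H⁺]² / ([HA]₀ − [H⁺]) = (1.288e-03)² / (0.082 − 1.288e-03) = 2.06e-05.

K_a = 2.06e-05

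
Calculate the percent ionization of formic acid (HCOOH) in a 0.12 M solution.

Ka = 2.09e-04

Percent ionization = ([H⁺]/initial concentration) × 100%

Using Ka equilibrium: x² + Ka×x - Ka×C = 0. Solving: [H⁺] = 4.9046e-03. Percent = (4.9046e-03/0.12) × 100

Percent ionization = 4.09%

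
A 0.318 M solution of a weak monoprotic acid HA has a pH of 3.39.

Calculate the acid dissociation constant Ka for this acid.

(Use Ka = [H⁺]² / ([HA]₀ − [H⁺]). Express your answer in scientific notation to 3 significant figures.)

[H⁺] = 10^(−pH) = 10^(−3.39) = 4.074e-04 M. For HA ⇌ H⁺ + A⁻, Ka = [H⁺][A⁻]/[HA] = [H⁺]² / ([HA]₀ − [H⁺]) = (4.074e-04)² / (0.318 − 4.074e-04) = 5.23e-07.

K_a = 5.23e-07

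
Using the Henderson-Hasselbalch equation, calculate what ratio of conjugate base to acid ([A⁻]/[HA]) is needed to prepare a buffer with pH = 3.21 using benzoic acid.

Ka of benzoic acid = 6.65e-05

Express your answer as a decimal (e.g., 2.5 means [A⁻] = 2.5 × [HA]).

pKa = -log(6.65e-05) = 4.1772. pH = pKa + log([A⁻]/[HA]), so log([A⁻]/[HA]) = pH − pKa = 3.21 − 4.1772 = -0.9672. [A⁻]/[HA] = 10^(-0.9672) = 0.108

[A⁻]/[HA] = 0.108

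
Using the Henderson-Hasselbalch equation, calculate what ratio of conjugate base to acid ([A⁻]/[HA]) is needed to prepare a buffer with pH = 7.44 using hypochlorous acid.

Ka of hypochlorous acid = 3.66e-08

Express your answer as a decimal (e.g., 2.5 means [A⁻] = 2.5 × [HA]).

pKa = -log(3.66e-08) = 7.4365. pH = pKa + log([A⁻]/[HA]), so log([A⁻]/[HA]) = pH − pKa = 7.44 − 7.4365 = 0.0035. [A⁻]/[HA] = 10^(0.0035) = 1.01

[A⁻]/[HA] = 1.01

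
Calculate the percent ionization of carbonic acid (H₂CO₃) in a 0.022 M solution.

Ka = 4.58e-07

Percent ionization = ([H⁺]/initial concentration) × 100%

Using Ka equilibrium: x² + Ka×x - Ka×C = 0. Solving: [H⁺] = 1.0015e-04. Percent = (1.0015e-04/0.022) × 100

Percent ionization = 0.455%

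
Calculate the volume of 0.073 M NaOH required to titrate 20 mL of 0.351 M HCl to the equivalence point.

At equivalence: moles acid = moles base. moles HCl = 0.351 × 20/1000 = 0.00702 mol. V_base = moles / 0.073 × 1000 = 96.2 mL.

V_{base} = 96.2 mL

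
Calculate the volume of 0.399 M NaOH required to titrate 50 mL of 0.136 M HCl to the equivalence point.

At equivalence: moles acid = moles base. moles HCl = 0.136 × 50/1000 = 0.0068 mol. V_base = moles / 0.399 × 1000 = 17.0 mL.

V_{base} = 17.0 mL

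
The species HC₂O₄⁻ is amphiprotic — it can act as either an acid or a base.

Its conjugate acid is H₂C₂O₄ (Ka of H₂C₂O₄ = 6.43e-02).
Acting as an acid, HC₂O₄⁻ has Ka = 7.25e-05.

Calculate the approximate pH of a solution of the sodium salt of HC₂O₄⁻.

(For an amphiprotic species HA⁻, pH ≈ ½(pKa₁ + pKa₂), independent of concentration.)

pKa₁ = -log(6.43e-02) = 1.19; pKa₂ = -log(7.25e-05) = 4.14. For an amphiprotic species, pH ≈ ½(pKa₁ + pKa₂) = ½(1.19 + 4.14) = 2.67.

pH = 2.67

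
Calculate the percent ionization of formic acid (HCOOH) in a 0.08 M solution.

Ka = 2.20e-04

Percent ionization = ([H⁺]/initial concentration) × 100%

Using Ka equilibrium: x² + Ka×x - Ka×C = 0. Solving: [H⁺] = 4.0867e-03. Percent = (4.0867e-03/0.08) × 100

Percent ionization = 5.11%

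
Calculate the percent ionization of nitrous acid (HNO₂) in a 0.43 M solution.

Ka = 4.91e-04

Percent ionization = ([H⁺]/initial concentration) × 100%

Using Ka equilibrium: x² + Ka×x - Ka×C = 0. Solving: [H⁺] = 1.4287e-02. Percent = (1.4287e-02/0.43) × 100

Percent ionization = 3.32%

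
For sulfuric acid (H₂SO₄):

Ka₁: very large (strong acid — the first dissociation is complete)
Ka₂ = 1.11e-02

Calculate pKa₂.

pKa₂ = -log(Ka₂) = -log(1.11e-02) = 1.95.

pK_{a2} = 1.95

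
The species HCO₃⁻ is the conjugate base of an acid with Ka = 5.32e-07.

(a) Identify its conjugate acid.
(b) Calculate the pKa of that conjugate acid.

(a) The conjugate acid is formed by adding one H⁺ to HCO₃⁻, giving H₂CO₃. (b) pKa = -log(Ka) = -log(5.32e-07) = 6.27.

Conjugate acid: H₂CO₃; pK_a = 6.27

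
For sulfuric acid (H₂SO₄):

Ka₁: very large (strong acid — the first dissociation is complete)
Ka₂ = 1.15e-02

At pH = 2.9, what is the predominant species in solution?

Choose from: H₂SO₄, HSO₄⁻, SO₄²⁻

The first dissociation is complete, so H₂SO₄ itself is never the predominant species in water; pKa₂ = -log(1.15e-02) = 1.94. For a polyprotic acid the predominant species crosses at each pKa: below pKa_n the protonated form dominates, above it the deprotonated form does. At pH = 2.9, the predominant species is SO₄²⁻.

SO₄²⁻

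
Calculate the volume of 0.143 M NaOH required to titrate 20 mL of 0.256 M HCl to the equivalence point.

At equivalence: moles acid = moles base. moles HCl = 0.256 × 20/1000 = 0.00512 mol. V_base = moles / 0.143 × 1000 = 35.8 mL.

V_{base} = 35.8 mL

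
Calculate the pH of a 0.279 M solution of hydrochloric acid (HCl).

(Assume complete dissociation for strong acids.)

[H⁺] = 0.279 M for strong acid. pH = -log[H⁺] = -log(0.279)

pH = 0.55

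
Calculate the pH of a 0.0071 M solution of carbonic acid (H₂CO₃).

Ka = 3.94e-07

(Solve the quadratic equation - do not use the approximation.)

x² + Ka×x - Ka×C = 0. Using quadratic formula: [H⁺] = 5.2694e-05

pH = 4.28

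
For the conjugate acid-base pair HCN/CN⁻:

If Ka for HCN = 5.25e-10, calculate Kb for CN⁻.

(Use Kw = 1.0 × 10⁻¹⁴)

For a conjugate pair Ka × Kb = Kw, so Kb = Kw/Ka = 1.0 × 10⁻¹⁴ / 5.25e-10 = 1.90e-05.

K_b = 1.90e-05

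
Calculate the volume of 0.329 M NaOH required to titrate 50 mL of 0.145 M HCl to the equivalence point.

At equivalence: moles acid = moles base. moles HCl = 0.145 × 50/1000 = 0.00725 mol. V_base = moles / 0.329 × 1000 = 22.0 mL.

V_{base} = 22.0 mL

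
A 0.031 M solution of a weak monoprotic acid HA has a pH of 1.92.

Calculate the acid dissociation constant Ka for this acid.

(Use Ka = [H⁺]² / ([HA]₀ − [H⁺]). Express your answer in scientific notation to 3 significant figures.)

[H⁺] = 10^(−pH) = 10^(−1.92) = 1.202e-02 M. For HA ⇌ H⁺ + A⁻, Ka = [H⁺][A⁻]/[HA] = [H⁺]² / ([HA]₀ − [H⁺]) = (1.202e-02)² / (0.031 − 1.202e-02) = 7.62e-03.

K_a = 7.62e-03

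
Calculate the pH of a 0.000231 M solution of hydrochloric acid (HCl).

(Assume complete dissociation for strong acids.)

[H⁺] = 0.000231 M for strong acid. pH = -log[H⁺] = -log(0.000231)

pH = 3.64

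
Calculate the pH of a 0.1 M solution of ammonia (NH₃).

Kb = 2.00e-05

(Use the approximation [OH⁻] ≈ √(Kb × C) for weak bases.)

[OH⁻] = √(Kb × C) = √(2.00e-05 × 0.1) = 1.4142e-03. pOH = 2.85, pH = 14 - pOH

pH = 11.15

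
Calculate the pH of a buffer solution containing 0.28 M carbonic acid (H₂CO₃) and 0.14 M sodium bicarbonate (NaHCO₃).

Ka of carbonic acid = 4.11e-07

pKa = -log(4.11e-07) = 6.39. pH = pKa + log([A⁻]/[HA]) = 6.39 + log(0.14/0.28)

pH = 6.09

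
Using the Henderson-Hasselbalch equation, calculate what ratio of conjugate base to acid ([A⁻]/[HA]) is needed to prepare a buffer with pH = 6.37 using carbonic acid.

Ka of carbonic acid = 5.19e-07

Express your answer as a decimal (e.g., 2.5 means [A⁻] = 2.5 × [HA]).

pKa = -log(5.19e-07) = 6.2848. pH = pKa + log([A⁻]/[HA]), so log([A⁻]/[HA]) = pH − pKa = 6.37 − 6.2848 = 0.0852. [A⁻]/[HA] = 10^(0.0852) = 1.22

[A⁻]/[HA] = 1.22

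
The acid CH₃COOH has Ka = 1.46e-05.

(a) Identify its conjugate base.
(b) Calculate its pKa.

(a) The conjugate base is formed by removing one H⁺ from CH₃COOH, giving CH₃COO⁻. (b) pKa = -log(Ka) = -log(1.46e-05) = 4.84.

Conjugate base: CH₃COO⁻; pK_a = 4.84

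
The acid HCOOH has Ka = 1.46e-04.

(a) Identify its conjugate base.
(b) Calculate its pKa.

(a) The conjugate base is formed by removing one H⁺ from HCOOH, giving HCOO⁻. (b) pKa = -log(Ka) = -log(1.46e-04) = 3.84.

Conjugate base: HCOO⁻; pK_a = 3.84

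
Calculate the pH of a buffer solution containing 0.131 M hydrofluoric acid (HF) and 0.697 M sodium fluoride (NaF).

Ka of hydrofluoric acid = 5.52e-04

pKa = -log(5.52e-04) = 3.26. pH = pKa + log([A⁻]/[HA]) = 3.26 + log(0.697/0.131)

pH = 3.98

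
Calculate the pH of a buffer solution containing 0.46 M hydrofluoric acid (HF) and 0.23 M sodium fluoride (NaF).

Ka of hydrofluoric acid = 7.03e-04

pKa = -log(7.03e-04) = 3.15. pH = pKa + log([A⁻]/[HA]) = 3.15 + log(0.23/0.46)

pH = 2.85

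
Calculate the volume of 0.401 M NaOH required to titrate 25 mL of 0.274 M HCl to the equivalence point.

At equivalence: moles acid = moles base. moles HCl = 0.274 × 25/1000 = 0.00685 mol. V_base = moles / 0.401 × 1000 = 17.1 mL.

V_{base} = 17.1 mL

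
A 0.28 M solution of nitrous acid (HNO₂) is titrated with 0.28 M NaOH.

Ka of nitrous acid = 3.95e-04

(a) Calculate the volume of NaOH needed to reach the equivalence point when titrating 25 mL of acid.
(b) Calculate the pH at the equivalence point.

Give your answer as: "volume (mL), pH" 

moles acid = 0.28 × 25/1000 = 0.007 mol; V_base = moles/0.28 × 1000 = 25.0 mL. At equivalence only the conjugate base is present: [A⁻] = 0.007/0.050 = 1.4000e-01 M. Kb = Kw/Ka = 2.53e-11; [OH⁻] = √(Kb × [A⁻]) = 1.8826e-06; pOH = 5.73; pH = 14 - pOH = 8.27.

V = 25.0 mL, pH = 8.27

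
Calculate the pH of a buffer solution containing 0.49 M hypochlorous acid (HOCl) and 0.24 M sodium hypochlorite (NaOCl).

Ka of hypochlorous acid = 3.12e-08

pKa = -log(3.12e-08) = 7.51. pH = pKa + log([A⁻]/[HA]) = 7.51 + log(0.24/0.49)

pH = 7.20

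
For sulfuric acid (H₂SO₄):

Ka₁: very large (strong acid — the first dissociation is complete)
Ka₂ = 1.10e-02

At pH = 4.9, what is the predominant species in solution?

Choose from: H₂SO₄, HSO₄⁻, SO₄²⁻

The first dissociation is complete, so H₂SO₄ itself is never the predominant species in water; pKa₂ = -log(1.10e-02) = 1.96. For a polyprotic acid the predominant species crosses at each pKa: below pKa_n the protonated form dominates, above it the deprotonated form does. At pH = 4.9, the predominant species is SO₄²⁻.

SO₄²⁻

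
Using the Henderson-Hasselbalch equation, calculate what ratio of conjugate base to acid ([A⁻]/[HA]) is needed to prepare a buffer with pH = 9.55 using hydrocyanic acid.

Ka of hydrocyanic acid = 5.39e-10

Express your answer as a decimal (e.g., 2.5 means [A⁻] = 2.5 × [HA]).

pKa = -log(5.39e-10) = 9.2684. pH = pKa + log([A⁻]/[HA]), so log([A⁻]/[HA]) = pH − pKa = 9.55 − 9.2684 = 0.2816. [A⁻]/[HA] = 10^(0.2816) = 1.91

[A⁻]/[HA] = 1.91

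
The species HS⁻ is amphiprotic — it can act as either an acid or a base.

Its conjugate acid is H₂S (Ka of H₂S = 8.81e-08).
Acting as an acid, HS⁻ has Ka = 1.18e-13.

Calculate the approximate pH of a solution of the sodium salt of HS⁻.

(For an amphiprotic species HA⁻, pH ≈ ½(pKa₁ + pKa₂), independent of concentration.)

pKa₁ = -log(8.81e-08) = 7.06; pKa₂ = -log(1.18e-13) = 12.93. For an amphiprotic species, pH ≈ ½(pKa₁ + pKa₂) = ½(7.06 + 12.93) = 9.99.

pH = 9.99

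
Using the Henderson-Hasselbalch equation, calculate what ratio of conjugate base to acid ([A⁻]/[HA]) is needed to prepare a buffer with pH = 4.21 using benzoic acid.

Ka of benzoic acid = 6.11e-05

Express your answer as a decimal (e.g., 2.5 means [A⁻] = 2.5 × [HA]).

pKa = -log(6.11e-05) = 4.2140. pH = pKa + log([A⁻]/[HA]), so log([A⁻]/[HA]) = pH − pKa = 4.21 − 4.2140 = -0.0040. [A⁻]/[HA] = 10^(-0.0040) = 0.991

[A⁻]/[HA] = 0.991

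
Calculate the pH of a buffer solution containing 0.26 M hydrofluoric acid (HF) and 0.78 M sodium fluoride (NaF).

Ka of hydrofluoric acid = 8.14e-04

pKa = -log(8.14e-04) = 3.09. pH = pKa + log([A⁻]/[HA]) = 3.09 + log(0.78/0.26)

pH = 3.57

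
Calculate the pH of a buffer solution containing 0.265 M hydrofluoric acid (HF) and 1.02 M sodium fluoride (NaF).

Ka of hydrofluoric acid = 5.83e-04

pKa = -log(5.83e-04) = 3.23. pH = pKa + log([A⁻]/[HA]) = 3.23 + log(1.02/0.265)

pH = 3.82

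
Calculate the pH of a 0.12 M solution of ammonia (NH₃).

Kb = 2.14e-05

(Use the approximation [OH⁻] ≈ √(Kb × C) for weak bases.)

[OH⁻] = √(Kb × C) = √(2.14e-05 × 0.12) = 1.6025e-03. pOH = 2.80, pH = 14 - pOH

pH = 11.20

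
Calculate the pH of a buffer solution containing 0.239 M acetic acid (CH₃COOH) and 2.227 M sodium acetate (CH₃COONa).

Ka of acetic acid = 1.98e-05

pKa = -log(1.98e-05) = 4.70. pH = pKa + log([A⁻]/[HA]) = 4.70 + log(2.227/0.239)

pH = 5.67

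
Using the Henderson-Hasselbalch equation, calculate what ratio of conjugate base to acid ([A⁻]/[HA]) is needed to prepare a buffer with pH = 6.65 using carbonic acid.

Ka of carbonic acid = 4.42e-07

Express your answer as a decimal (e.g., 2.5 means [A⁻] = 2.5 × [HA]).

pKa = -log(4.42e-07) = 6.3546. pH = pKa + log([A⁻]/[HA]), so log([A⁻]/[HA]) = pH − pKa = 6.65 − 6.3546 = 0.2954. [A⁻]/[HA] = 10^(0.2954) = 1.97

[A⁻]/[HA] = 1.97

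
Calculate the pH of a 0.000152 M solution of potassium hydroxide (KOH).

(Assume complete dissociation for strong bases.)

[OH⁻] = 0.000152 M for strong base. pOH = -log[OH⁻] = 3.82, pH = 14 - pOH

pH = 10.18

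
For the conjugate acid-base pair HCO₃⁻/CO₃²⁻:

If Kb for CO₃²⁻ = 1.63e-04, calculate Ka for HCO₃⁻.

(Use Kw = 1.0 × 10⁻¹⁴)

For a conjugate pair Ka × Kb = Kw, so Ka = Kw/Kb = 1.0 × 10⁻¹⁴ / 1.63e-04 = 6.13e-11.

K_a = 6.13e-11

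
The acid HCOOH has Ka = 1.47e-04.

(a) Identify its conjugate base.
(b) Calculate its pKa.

(a) The conjugate base is formed by removing one H⁺ from HCOOH, giving HCOO⁻. (b) pKa = -log(Ka) = -log(1.47e-04) = 3.83.

Conjugate base: HCOO⁻; pK_a = 3.83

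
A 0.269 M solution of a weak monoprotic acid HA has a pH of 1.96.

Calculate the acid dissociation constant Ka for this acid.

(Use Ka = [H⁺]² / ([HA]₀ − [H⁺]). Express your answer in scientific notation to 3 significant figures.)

[H⁺] = 10^(−pH) = 10^(−1.96) = 1.096e-02 M. For HA ⇌ H⁺ + A⁻, Ka = [H⁺][A⁻]/[HA] = [H⁺]² / ([HA]₀ − [H⁺]) = (1.096e-02)² / (0.269 − 1.096e-02) = 4.66e-04.

K_a = 4.66e-04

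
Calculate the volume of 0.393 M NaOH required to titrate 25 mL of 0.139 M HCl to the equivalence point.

At equivalence: moles acid = moles base. moles HCl = 0.139 × 25/1000 = 0.003475 mol. V_base = moles / 0.393 × 1000 = 8.8 mL.

V_{base} = 8.8 mL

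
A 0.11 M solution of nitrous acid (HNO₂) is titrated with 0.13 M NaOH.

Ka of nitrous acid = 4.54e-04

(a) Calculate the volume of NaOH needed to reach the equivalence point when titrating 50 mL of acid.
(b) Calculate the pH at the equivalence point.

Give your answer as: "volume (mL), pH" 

moles acid = 0.11 × 50/1000 = 0.0055 mol; V_base = moles/0.13 × 1000 = 42.3 mL. At equivalence only the conjugate base is present: [A⁻] = 0.0055/0.092 = 5.9583e-02 M. Kb = Kw/Ka = 2.20e-11; [OH⁻] = √(Kb × [A⁻]) = 1.1456e-06; pOH = 5.94; pH = 14 - pOH = 8.06.

V = 42.3 mL, pH = 8.06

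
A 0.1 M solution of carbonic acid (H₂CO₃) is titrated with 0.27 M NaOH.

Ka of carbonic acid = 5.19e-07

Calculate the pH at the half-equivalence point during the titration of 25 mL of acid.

At half-equivalence [HA] = [A⁻], so Henderson-Hasselbalch gives pH = pKa = -log(5.19e-07) = 6.28.

pH = pKa = 6.28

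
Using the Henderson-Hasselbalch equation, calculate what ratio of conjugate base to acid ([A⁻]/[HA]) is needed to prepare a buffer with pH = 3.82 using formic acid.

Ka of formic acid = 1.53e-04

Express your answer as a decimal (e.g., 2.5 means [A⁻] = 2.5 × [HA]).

pKa = -log(1.53e-04) = 3.8153. pH = pKa + log([A⁻]/[HA]), so log([A⁻]/[HA]) = pH − pKa = 3.82 − 3.8153 = 0.0047. [A⁻]/[HA] = 10^(0.0047) = 1.01

[A⁻]/[HA] = 1.01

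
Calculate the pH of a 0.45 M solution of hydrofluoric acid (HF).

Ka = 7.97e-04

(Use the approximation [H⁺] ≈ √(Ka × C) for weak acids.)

[H⁺] = √(Ka × C) = √(7.97e-04 × 0.45) = 1.8938e-02. pH = -log(1.8938e-02)

pH = 1.72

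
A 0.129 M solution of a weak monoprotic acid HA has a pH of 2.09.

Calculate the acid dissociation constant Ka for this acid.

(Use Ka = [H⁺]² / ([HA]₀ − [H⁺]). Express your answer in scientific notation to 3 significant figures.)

[H⁺] = 10^(−pH) = 10^(−2.09) = 8.128e-03 M. For HA ⇌ H⁺ + A⁻, Ka = [H⁺][A⁻]/[HA] = [H⁺]² / ([HA]₀ − [H⁺]) = (8.128e-03)² / (0.129 − 8.128e-03) = 5.47e-04.

K_a = 5.47e-04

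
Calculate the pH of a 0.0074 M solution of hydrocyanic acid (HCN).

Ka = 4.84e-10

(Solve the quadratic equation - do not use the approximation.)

x² + Ka×x - Ka×C = 0. Using quadratic formula: [H⁺] = 1.8923e-06

pH = 5.72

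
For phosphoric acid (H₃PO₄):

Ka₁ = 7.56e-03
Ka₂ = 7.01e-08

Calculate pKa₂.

pKa₂ = -log(Ka₂) = -log(7.01e-08) = 7.15.

pK_{a2} = 7.15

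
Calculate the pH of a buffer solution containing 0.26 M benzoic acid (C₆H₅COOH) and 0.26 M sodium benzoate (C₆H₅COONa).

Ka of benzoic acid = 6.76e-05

pKa = -log(6.76e-05) = 4.17. pH = pKa + log([A⁻]/[HA]) = 4.17 + log(0.26/0.26)

pH = 4.17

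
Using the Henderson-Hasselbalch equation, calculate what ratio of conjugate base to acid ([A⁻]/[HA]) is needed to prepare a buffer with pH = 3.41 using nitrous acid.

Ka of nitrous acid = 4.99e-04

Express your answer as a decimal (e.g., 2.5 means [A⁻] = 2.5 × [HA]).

pKa = -log(4.99e-04) = 3.3019. pH = pKa + log([A⁻]/[HA]), so log([A⁻]/[HA]) = pH − pKa = 3.41 − 3.3019 = 0.1081. [A⁻]/[HA] = 10^(0.1081) = 1.28

[A⁻]/[HA] = 1.28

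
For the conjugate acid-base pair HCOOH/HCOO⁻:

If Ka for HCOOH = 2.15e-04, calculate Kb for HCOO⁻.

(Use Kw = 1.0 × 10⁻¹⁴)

For a conjugate pair Ka × Kb = Kw, so Kb = Kw/Ka = 1.0 × 10⁻¹⁴ / 2.15e-04 = 4.65e-11.

K_b = 4.65e-11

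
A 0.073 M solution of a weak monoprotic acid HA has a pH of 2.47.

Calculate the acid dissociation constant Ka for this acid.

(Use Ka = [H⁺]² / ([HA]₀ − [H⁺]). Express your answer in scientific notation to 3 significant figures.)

[H⁺] = 10^(−pH) = 10^(−2.47) = 3.388e-03 M. For HA ⇌ H⁺ + A⁻, Ka = [H⁺][A⁻]/[HA] = [H⁺]² / ([HA]₀ − [H⁺]) = (3.388e-03)² / (0.073 − 3.388e-03) = 1.65e-04.

K_a = 1.65e-04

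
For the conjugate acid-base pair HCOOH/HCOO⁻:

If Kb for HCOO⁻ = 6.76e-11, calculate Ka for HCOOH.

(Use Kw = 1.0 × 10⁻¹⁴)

For a conjugate pair Ka × Kb = Kw, so Ka = Kw/Kb = 1.0 × 10⁻¹⁴ / 6.76e-11 = 1.48e-04.

K_a = 1.48e-04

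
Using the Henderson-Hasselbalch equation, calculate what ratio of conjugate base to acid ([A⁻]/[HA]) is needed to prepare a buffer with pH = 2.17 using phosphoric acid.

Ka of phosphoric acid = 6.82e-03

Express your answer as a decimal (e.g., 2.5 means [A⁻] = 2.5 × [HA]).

pKa = -log(6.82e-03) = 2.1662. pH = pKa + log([A⁻]/[HA]), so log([A⁻]/[HA]) = pH − pKa = 2.17 − 2.1662 = 0.0038. [A⁻]/[HA] = 10^(0.0038) = 1.01

[A⁻]/[HA] = 1.01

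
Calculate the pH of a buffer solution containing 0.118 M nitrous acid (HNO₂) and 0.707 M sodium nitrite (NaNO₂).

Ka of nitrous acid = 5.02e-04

pKa = -log(5.02e-04) = 3.30. pH = pKa + log([A⁻]/[HA]) = 3.30 + log(0.707/0.118)

pH = 4.08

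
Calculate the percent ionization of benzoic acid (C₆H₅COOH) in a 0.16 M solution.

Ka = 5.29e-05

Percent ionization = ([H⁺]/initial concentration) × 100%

Using Ka equilibrium: x² + Ka×x - Ka×C = 0. Solving: [H⁺] = 2.8830e-03. Percent = (2.8830e-03/0.16) × 100

Percent ionization = 1.8%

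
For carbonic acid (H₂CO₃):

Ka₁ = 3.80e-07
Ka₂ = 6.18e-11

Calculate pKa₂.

pKa₂ = -log(Ka₂) = -log(6.18e-11) = 10.21.

pK_{a2} = 10.21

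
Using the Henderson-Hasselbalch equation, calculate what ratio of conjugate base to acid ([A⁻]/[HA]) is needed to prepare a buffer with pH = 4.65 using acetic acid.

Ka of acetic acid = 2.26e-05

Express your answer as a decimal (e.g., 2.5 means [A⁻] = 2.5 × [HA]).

pKa = -log(2.26e-05) = 4.6459. pH = pKa + log([A⁻]/[HA]), so log([A⁻]/[HA]) = pH − pKa = 4.65 − 4.6459 = 0.0041. [A⁻]/[HA] = 10^(0.0041) = 1.01

[A⁻]/[HA] = 1.01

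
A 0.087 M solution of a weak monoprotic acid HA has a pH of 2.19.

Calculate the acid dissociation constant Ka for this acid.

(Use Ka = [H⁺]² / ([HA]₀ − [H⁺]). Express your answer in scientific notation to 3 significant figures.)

[H⁺] = 10^(−pH) = 10^(−2.19) = 6.457e-03 M. For HA ⇌ H⁺ + A⁻, Ka = [H⁺][A⁻]/[HA] = [H⁺]² / ([HA]₀ − [H⁺]) = (6.457e-03)² / (0.087 − 6.457e-03) = 5.18e-04.

K_a = 5.18e-04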